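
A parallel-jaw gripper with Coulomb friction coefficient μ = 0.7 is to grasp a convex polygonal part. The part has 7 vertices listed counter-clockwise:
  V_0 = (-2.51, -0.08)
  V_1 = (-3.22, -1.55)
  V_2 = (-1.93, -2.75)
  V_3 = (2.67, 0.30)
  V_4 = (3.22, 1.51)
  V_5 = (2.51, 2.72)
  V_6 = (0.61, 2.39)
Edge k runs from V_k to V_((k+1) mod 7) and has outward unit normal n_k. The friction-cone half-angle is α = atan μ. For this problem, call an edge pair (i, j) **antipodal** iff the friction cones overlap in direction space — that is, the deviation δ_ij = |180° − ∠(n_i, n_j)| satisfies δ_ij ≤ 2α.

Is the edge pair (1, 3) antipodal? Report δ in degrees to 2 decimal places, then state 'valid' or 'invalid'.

δ = 71.51°, invalid

α = atan 0.7 = 34.99°;  2α = 69.98°
edge 1: e_1 = (+1.29, -1.20);  n_1 = (-0.6811, -0.7322)
edge 3: e_3 = (+0.55, +1.21);  n_3 = (+0.9104, -0.4138)
∠(n_1, n_3) = 108.49°
δ = |180° − 108.49°| = 71.51°
71.51° > 2α = 69.98°  →  invalid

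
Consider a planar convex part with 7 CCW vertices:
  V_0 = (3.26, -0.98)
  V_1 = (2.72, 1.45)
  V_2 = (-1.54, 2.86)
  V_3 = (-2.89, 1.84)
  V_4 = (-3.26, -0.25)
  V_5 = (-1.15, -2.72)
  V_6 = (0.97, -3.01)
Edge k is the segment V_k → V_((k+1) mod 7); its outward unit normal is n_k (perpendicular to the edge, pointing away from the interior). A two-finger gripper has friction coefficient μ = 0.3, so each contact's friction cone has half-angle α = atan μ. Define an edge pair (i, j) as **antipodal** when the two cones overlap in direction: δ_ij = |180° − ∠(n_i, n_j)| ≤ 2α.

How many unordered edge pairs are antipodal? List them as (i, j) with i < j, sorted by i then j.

α = atan 0.3 = 16.70°;  2α = 33.40°
n_0 = (+0.9762, +0.2169)
n_1 = (+0.3142, +0.9493)
n_2 = (-0.6028, +0.7979)
n_3 = (-0.9847, +0.1743)
n_4 = (-0.7603, -0.6495)
n_5 = (-0.1355, -0.9908)
n_6 = (+0.6633, -0.7483)
  (0,1): δ = 120.84°  ·
  (0,2): δ = 65.46°  ·
  (0,3): δ = 22.57°  ✓
  (0,4): δ = 27.98°  ✓
  (0,5): δ = 69.68°  ·
  (0,6): δ = 119.03°  ·
  (1,2): δ = 124.61°  ·
  (1,3): δ = 81.73°  ·
  (1,4): δ = 31.18°  ✓
  (1,5): δ = 10.52°  ✓
  (1,6): δ = 59.87°  ·
  (2,3): δ = 137.11°  ·
  (2,4): δ = 86.57°  ·
  (2,5): δ = 44.86°  ·
  (2,6): δ = 4.48°  ✓
  (3,4): δ = 129.46°  ·
  (3,5): δ = 87.75°  ·
  (3,6): δ = 38.40°  ·
  (4,5): δ = 138.29°  ·
  (4,6): δ = 88.95°  ·
  (5,6): δ = 130.65°  ·
antipodal pairs: 5

count = 5; pairs: (0,3), (0,4), (1,4), (1,5), (2,6)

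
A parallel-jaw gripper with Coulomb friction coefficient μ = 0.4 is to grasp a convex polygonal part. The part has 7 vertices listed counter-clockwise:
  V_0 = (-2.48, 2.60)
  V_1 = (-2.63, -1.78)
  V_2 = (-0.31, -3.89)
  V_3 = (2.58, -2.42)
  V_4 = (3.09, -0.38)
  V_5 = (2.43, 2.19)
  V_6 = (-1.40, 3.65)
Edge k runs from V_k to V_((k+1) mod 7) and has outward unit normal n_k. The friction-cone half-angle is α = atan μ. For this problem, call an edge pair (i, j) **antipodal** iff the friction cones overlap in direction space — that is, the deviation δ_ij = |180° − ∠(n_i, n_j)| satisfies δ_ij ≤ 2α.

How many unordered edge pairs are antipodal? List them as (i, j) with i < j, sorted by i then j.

α = atan 0.4 = 21.80°;  2α = 43.60°
n_0 = (-0.9994, +0.0342)
n_1 = (-0.6728, -0.7398)
n_2 = (+0.4534, -0.8913)
n_3 = (+0.9701, -0.2425)
n_4 = (+0.9686, +0.2487)
n_5 = (+0.3562, +0.9344)
n_6 = (-0.6971, +0.7170)
  (0,1): δ = 130.32°  ·
  (0,2): δ = 61.08°  ·
  (0,3): δ = 12.07°  ✓
  (0,4): δ = 16.36°  ✓
  (0,5): δ = 71.09°  ·
  (0,6): δ = 136.15°  ·
  (1,2): δ = 110.75°  ·
  (1,3): δ = 61.75°  ·
  (1,4): δ = 33.31°  ✓
  (1,5): δ = 21.42°  ✓
  (1,6): δ = 86.48°  ·
  (2,3): δ = 131.00°  ·
  (2,4): δ = 102.56°  ·
  (2,5): δ = 47.83°  ·
  (2,6): δ = 17.23°  ✓
  (3,4): δ = 151.56°  ·
  (3,5): δ = 96.83°  ·
  (3,6): δ = 31.77°  ✓
  (4,5): δ = 125.27°  ·
  (4,6): δ = 60.21°  ·
  (5,6): δ = 114.94°  ·
antipodal pairs: 6

count = 6; pairs: (0,3), (0,4), (1,4), (1,5), (2,6), (3,6)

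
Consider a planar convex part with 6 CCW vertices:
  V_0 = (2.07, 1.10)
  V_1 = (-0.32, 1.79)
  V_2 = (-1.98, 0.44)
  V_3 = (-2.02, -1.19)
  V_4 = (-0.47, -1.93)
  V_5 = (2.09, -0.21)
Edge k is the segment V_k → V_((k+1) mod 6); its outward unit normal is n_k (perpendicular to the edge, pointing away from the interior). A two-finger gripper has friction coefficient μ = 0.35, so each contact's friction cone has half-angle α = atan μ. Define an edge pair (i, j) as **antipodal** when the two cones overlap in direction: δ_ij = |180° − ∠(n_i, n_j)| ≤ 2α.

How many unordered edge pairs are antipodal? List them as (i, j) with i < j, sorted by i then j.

α = atan 0.35 = 19.29°;  2α = 38.58°
n_0 = (+0.2774, +0.9608)
n_1 = (-0.6309, +0.7758)
n_2 = (-0.9997, +0.0245)
n_3 = (-0.4308, -0.9024)
n_4 = (+0.5577, -0.8300)
n_5 = (+0.9999, +0.0153)
  (0,1): δ = 124.78°  ·
  (0,2): δ = 75.30°  ·
  (0,3): δ = 9.42°  ✓
  (0,4): δ = 50.00°  ·
  (0,5): δ = 106.98°  ·
  (1,2): δ = 130.53°  ·
  (1,3): δ = 64.64°  ·
  (1,4): δ = 5.22°  ✓
  (1,5): δ = 51.75°  ·
  (2,3): δ = 114.11°  ·
  (2,4): δ = 54.70°  ·
  (2,5): δ = 2.28°  ✓
  (3,4): δ = 120.58°  ·
  (3,5): δ = 63.60°  ·
  (4,5): δ = 123.02°  ·
antipodal pairs: 3

count = 3; pairs: (0,3), (1,4), (2,5)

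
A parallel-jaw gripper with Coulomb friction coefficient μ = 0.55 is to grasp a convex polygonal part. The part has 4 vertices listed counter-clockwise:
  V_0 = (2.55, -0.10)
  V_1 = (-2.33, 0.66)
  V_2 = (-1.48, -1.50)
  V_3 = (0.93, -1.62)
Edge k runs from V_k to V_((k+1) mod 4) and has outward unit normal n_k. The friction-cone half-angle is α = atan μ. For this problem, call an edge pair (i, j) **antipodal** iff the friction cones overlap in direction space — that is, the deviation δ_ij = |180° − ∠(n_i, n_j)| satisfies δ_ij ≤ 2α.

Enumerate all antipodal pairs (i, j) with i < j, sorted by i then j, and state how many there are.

count = 2; pairs: (0,2), (0,3)

α = atan 0.55 = 28.81°;  2α = 57.62°
n_0 = (+0.1539, +0.9881)
n_1 = (-0.9305, -0.3662)
n_2 = (-0.0497, -0.9988)
n_3 = (+0.6842, -0.7293)
  (0,1): δ = 59.67°  ·
  (0,2): δ = 6.00°  ✓
  (0,3): δ = 52.03°  ✓
  (1,2): δ = 114.33°  ·
  (1,3): δ = 68.30°  ·
  (2,3): δ = 133.97°  ·
antipodal pairs: 2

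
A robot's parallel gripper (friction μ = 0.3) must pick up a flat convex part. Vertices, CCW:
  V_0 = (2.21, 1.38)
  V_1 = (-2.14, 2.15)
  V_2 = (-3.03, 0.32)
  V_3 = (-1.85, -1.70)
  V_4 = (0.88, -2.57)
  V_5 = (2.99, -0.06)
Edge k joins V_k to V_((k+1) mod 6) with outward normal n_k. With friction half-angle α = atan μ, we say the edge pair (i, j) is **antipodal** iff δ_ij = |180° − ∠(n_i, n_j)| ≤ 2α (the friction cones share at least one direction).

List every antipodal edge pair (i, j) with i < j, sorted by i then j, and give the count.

count = 3; pairs: (0,3), (1,4), (2,5)

α = atan 0.3 = 16.70°;  2α = 33.40°
n_0 = (+0.1743, +0.9847)
n_1 = (-0.8993, +0.4374)
n_2 = (-0.8635, -0.5044)
n_3 = (-0.3036, -0.9528)
n_4 = (+0.7655, -0.6435)
n_5 = (+0.8793, +0.4763)
  (0,1): δ = 105.90°  ·
  (0,2): δ = 49.67°  ·
  (0,3): δ = 7.64°  ✓
  (0,4): δ = 59.99°  ·
  (0,5): δ = 128.48°  ·
  (1,2): δ = 123.77°  ·
  (1,3): δ = 81.74°  ·
  (1,4): δ = 14.12°  ✓
  (1,5): δ = 54.38°  ·
  (2,3): δ = 137.97°  ·
  (2,4): δ = 70.34°  ·
  (2,5): δ = 1.85°  ✓
  (3,4): δ = 112.38°  ·
  (3,5): δ = 43.88°  ·
  (4,5): δ = 111.51°  ·
antipodal pairs: 3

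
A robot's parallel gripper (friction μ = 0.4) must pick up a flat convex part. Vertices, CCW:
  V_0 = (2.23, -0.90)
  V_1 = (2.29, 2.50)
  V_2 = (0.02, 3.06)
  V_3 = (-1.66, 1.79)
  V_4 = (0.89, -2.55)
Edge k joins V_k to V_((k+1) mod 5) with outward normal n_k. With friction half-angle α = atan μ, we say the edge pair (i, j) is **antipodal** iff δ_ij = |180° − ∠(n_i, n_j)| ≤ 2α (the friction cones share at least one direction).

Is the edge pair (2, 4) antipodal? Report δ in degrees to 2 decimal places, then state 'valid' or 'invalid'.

α = atan 0.4 = 21.80°;  2α = 43.60°
edge 2: e_2 = (-1.68, -1.27);  n_2 = (-0.6030, +0.7977)
edge 4: e_4 = (+1.34, +1.65);  n_4 = (+0.7763, -0.6304)
∠(n_2, n_4) = 166.17°
δ = |180° − 166.17°| = 13.83°
13.83° ≤ 2α = 43.60°  →  valid

δ = 13.83°, valid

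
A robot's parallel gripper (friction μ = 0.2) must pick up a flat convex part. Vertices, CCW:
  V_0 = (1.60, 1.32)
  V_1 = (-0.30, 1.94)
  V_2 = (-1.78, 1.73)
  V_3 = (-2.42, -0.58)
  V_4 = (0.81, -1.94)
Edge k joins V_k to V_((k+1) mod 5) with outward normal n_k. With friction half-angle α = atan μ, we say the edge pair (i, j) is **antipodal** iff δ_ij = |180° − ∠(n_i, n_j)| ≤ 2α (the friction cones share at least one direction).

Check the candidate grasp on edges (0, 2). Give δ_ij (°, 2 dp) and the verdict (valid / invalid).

δ = 87.41°, invalid

α = atan 0.2 = 11.31°;  2α = 22.62°
edge 0: e_0 = (-1.90, +0.62);  n_0 = (+0.3102, +0.9507)
edge 2: e_2 = (-0.64, -2.31);  n_2 = (-0.9637, +0.2670)
∠(n_0, n_2) = 92.59°
δ = |180° − 92.59°| = 87.41°
87.41° > 2α = 22.62°  →  invalid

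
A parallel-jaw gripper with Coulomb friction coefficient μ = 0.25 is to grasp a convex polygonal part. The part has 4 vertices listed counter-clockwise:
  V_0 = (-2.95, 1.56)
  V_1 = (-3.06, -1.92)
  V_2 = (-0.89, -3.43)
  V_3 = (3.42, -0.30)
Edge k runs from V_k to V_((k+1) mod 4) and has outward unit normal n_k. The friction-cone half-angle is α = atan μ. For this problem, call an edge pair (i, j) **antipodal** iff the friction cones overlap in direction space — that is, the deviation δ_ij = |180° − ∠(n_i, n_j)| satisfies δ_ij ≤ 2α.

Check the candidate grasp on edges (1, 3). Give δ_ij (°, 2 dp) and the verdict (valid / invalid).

δ = 18.55°, valid

α = atan 0.25 = 14.04°;  2α = 28.07°
edge 1: e_1 = (+2.17, -1.51);  n_1 = (-0.5712, -0.8208)
edge 3: e_3 = (-6.37, +1.86);  n_3 = (+0.2803, +0.9599)
∠(n_1, n_3) = 161.45°
δ = |180° − 161.45°| = 18.55°
18.55° ≤ 2α = 28.07°  →  valid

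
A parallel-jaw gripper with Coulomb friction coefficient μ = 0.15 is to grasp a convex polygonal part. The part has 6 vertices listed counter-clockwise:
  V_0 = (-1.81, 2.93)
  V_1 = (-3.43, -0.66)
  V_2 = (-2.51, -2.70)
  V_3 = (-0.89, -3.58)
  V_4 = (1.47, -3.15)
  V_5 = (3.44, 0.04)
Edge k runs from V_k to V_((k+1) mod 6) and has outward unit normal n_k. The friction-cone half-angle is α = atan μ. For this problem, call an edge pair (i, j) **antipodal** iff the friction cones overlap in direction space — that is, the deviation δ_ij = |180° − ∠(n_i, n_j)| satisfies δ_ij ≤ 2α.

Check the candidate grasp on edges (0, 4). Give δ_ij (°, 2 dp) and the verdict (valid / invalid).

δ = 7.41°, valid

α = atan 0.15 = 8.53°;  2α = 17.06°
edge 0: e_0 = (-1.62, -3.59);  n_0 = (-0.9115, +0.4113)
edge 4: e_4 = (+1.97, +3.19);  n_4 = (+0.8508, -0.5254)
∠(n_0, n_4) = 172.59°
δ = |180° − 172.59°| = 7.41°
7.41° ≤ 2α = 17.06°  →  valid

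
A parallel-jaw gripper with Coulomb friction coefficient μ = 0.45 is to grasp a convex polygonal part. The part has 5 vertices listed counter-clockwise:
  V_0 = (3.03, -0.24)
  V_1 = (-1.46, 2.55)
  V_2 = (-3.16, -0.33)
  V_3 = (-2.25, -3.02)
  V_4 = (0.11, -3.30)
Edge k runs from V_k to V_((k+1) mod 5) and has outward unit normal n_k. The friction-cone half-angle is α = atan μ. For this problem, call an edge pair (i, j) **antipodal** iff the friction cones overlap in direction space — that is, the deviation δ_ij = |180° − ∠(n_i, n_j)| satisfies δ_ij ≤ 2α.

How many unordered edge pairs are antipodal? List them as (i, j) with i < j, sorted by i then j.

count = 3; pairs: (0,2), (0,3), (1,4)

α = atan 0.45 = 24.23°;  2α = 48.46°
n_0 = (+0.5278, +0.8494)
n_1 = (-0.8612, +0.5083)
n_2 = (-0.9473, -0.3205)
n_3 = (-0.1178, -0.9930)
n_4 = (+0.7235, -0.6904)
  (0,1): δ = 88.70°  ·
  (0,2): δ = 39.45°  ✓
  (0,3): δ = 25.09°  ✓
  (0,4): δ = 78.20°  ·
  (1,2): δ = 130.76°  ·
  (1,3): δ = 66.21°  ·
  (1,4): δ = 13.11°  ✓
  (2,3): δ = 115.46°  ·
  (2,4): δ = 62.35°  ·
  (3,4): δ = 126.89°  ·
antipodal pairs: 3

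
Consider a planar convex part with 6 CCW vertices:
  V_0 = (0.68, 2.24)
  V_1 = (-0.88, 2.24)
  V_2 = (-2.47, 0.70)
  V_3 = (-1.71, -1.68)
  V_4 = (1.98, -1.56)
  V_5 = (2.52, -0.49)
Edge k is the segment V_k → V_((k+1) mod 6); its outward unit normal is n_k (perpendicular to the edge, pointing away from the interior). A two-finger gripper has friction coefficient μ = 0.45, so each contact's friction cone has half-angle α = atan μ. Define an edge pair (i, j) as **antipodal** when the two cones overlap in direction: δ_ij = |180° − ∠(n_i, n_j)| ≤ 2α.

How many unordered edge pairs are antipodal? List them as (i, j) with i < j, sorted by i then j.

count = 5; pairs: (0,3), (1,3), (1,4), (2,4), (2,5)

α = atan 0.45 = 24.23°;  2α = 48.46°
n_0 = (+0.0000, +1.0000)
n_1 = (-0.6957, +0.7183)
n_2 = (-0.9526, -0.3042)
n_3 = (+0.0325, -0.9995)
n_4 = (+0.8928, -0.4505)
n_5 = (+0.8292, +0.5589)
  (0,1): δ = 135.92°  ·
  (0,2): δ = 72.29°  ·
  (0,3): δ = 1.86°  ✓
  (0,4): δ = 63.22°  ·
  (0,5): δ = 123.98°  ·
  (1,2): δ = 116.38°  ·
  (1,3): δ = 42.22°  ✓
  (1,4): δ = 19.14°  ✓
  (1,5): δ = 79.89°  ·
  (2,3): δ = 105.85°  ·
  (2,4): δ = 44.49°  ✓
  (2,5): δ = 16.27°  ✓
  (3,4): δ = 118.64°  ·
  (3,5): δ = 57.88°  ·
  (4,5): δ = 119.24°  ·
antipodal pairs: 5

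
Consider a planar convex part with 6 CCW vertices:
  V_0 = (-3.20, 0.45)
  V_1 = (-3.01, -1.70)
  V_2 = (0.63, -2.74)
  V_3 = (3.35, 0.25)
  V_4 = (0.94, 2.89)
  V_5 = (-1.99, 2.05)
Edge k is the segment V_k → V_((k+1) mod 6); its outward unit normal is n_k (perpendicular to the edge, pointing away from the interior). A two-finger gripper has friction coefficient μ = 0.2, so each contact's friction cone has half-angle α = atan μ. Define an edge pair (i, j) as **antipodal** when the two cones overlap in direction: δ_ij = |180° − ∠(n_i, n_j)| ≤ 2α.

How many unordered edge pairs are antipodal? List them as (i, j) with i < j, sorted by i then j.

count = 1; pairs: (2,5)

α = atan 0.2 = 11.31°;  2α = 22.62°
n_0 = (-0.9961, -0.0880)
n_1 = (-0.2747, -0.9615)
n_2 = (+0.7397, -0.6729)
n_3 = (+0.7385, +0.6742)
n_4 = (-0.2756, +0.9613)
n_5 = (-0.7976, +0.6032)
  (0,1): δ = 111.00°  ·
  (0,2): δ = 47.34°  ·
  (0,3): δ = 37.34°  ·
  (0,4): δ = 100.95°  ·
  (0,5): δ = 137.85°  ·
  (1,2): δ = 116.35°  ·
  (1,3): δ = 31.66°  ·
  (1,4): δ = 31.94°  ·
  (1,5): δ = 68.85°  ·
  (2,3): δ = 95.31°  ·
  (2,4): δ = 31.71°  ·
  (2,5): δ = 5.19°  ✓
  (3,4): δ = 116.40°  ·
  (3,5): δ = 79.49°  ·
  (4,5): δ = 143.10°  ·
antipodal pairs: 1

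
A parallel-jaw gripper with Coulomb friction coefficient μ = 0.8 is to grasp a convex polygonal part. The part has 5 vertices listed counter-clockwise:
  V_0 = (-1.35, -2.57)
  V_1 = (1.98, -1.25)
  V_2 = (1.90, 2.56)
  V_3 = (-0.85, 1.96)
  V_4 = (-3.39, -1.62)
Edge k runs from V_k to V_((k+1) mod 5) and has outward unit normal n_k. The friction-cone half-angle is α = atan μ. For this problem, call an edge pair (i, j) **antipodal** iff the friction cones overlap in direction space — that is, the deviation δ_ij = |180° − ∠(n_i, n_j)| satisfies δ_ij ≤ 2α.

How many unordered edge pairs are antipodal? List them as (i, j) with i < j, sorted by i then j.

count = 5; pairs: (0,2), (0,3), (1,3), (1,4), (2,4)

α = atan 0.8 = 38.66°;  2α = 77.32°
n_0 = (+0.3685, -0.9296)
n_1 = (+0.9998, +0.0210)
n_2 = (-0.2132, +0.9770)
n_3 = (-0.8156, +0.5786)
n_4 = (-0.4222, -0.9065)
  (0,1): δ = 110.42°  ·
  (0,2): δ = 9.32°  ✓
  (0,3): δ = 33.02°  ✓
  (0,4): δ = 133.41°  ·
  (1,2): δ = 78.89°  ·
  (1,3): δ = 36.56°  ✓
  (1,4): δ = 63.83°  ✓
  (2,3): δ = 137.66°  ·
  (2,4): δ = 37.28°  ✓
  (3,4): δ = 79.62°  ·
antipodal pairs: 5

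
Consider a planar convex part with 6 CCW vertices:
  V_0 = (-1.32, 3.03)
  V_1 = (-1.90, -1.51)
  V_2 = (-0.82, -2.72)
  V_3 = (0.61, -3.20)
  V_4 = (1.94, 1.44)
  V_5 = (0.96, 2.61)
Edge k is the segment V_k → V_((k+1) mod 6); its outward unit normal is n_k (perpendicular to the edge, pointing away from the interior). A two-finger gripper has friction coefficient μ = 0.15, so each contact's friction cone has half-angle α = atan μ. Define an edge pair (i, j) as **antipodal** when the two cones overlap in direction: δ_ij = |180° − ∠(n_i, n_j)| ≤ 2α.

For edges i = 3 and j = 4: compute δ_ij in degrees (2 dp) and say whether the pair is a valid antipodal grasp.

α = atan 0.15 = 8.53°;  2α = 17.06°
edge 3: e_3 = (+1.33, +4.64);  n_3 = (+0.9613, -0.2755)
edge 4: e_4 = (-0.98, +1.17);  n_4 = (+0.7666, +0.6421)
∠(n_3, n_4) = 55.94°
δ = |180° − 55.94°| = 124.06°
124.06° > 2α = 17.06°  →  invalid

δ = 124.06°, invalid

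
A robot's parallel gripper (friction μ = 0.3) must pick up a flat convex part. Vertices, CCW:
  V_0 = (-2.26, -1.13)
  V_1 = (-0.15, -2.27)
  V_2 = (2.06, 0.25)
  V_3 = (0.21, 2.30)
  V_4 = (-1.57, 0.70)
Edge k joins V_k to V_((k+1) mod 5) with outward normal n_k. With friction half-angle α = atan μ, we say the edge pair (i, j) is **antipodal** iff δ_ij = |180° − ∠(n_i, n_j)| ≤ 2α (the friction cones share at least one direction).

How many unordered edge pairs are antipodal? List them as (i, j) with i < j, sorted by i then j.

count = 3; pairs: (0,2), (1,3), (1,4)

α = atan 0.3 = 16.70°;  2α = 33.40°
n_0 = (-0.4753, -0.8798)
n_1 = (+0.7518, -0.6593)
n_2 = (+0.7424, +0.6700)
n_3 = (-0.6685, +0.7437)
n_4 = (-0.9357, +0.3528)
  (0,1): δ = 102.87°  ·
  (0,2): δ = 19.55°  ✓
  (0,3): δ = 70.33°  ·
  (0,4): δ = 97.72°  ·
  (1,2): δ = 96.69°  ·
  (1,3): δ = 6.80°  ✓
  (1,4): δ = 20.59°  ✓
  (2,3): δ = 90.11°  ·
  (2,4): δ = 62.72°  ·
  (3,4): δ = 152.61°  ·
antipodal pairs: 3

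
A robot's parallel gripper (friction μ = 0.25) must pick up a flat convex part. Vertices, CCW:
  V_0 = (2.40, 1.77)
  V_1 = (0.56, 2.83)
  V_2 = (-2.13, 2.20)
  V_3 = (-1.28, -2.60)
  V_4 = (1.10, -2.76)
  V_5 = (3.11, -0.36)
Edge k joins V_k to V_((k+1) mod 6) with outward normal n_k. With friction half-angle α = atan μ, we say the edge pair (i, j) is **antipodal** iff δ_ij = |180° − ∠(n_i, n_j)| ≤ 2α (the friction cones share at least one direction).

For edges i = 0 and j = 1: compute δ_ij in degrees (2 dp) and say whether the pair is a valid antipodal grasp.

α = atan 0.25 = 14.04°;  2α = 28.07°
edge 0: e_0 = (-1.84, +1.06);  n_0 = (+0.4992, +0.8665)
edge 1: e_1 = (-2.69, -0.63);  n_1 = (-0.2280, +0.9737)
∠(n_0, n_1) = 43.13°
δ = |180° − 43.13°| = 136.87°
136.87° > 2α = 28.07°  →  invalid

δ = 136.87°, invalid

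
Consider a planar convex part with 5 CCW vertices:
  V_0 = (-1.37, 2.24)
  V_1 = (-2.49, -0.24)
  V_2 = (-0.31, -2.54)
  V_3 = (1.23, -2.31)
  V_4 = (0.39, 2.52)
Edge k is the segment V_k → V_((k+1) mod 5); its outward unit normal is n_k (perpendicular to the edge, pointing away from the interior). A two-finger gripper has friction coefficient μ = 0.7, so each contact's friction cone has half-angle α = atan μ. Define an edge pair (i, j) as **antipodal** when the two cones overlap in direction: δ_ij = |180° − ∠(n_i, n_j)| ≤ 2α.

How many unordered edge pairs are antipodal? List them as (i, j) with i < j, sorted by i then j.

α = atan 0.7 = 34.99°;  2α = 69.98°
n_0 = (-0.9114, +0.4116)
n_1 = (-0.7258, -0.6879)
n_2 = (+0.1477, -0.9890)
n_3 = (+0.9852, +0.1713)
n_4 = (-0.1571, +0.9876)
  (0,1): δ = 112.23°  ·
  (0,2): δ = 57.20°  ✓
  (0,3): δ = 34.17°  ✓
  (0,4): δ = 123.34°  ·
  (1,2): δ = 124.97°  ·
  (1,3): δ = 33.60°  ✓
  (1,4): δ = 55.57°  ✓
  (2,3): δ = 88.63°  ·
  (2,4): δ = 0.55°  ✓
  (3,4): δ = 90.83°  ·
antipodal pairs: 5

count = 5; pairs: (0,2), (0,3), (1,3), (1,4), (2,4)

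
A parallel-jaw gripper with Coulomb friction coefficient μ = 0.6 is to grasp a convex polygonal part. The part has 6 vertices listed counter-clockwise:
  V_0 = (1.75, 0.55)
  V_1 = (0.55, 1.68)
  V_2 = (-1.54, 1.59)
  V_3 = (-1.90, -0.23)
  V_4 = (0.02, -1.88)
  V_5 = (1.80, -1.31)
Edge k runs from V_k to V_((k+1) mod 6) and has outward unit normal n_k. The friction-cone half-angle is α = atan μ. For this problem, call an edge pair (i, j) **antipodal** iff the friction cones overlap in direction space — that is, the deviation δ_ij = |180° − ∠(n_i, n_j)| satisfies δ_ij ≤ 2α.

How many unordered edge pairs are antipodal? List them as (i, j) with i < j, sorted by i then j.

α = atan 0.6 = 30.96°;  2α = 61.93°
n_0 = (+0.6856, +0.7280)
n_1 = (-0.0430, +0.9991)
n_2 = (-0.9810, +0.1940)
n_3 = (-0.6518, -0.7584)
n_4 = (+0.3050, -0.9524)
n_5 = (+0.9996, +0.0269)
  (0,1): δ = 134.26°  ·
  (0,2): δ = 57.91°  ✓
  (0,3): δ = 2.60°  ✓
  (0,4): δ = 61.04°  ✓
  (0,5): δ = 134.82°  ·
  (1,2): δ = 103.65°  ·
  (1,3): δ = 43.14°  ✓
  (1,4): δ = 15.29°  ✓
  (1,5): δ = 89.07°  ·
  (2,3): δ = 119.49°  ·
  (2,4): δ = 61.05°  ✓
  (2,5): δ = 12.73°  ✓
  (3,4): δ = 121.57°  ·
  (3,5): δ = 47.79°  ✓
  (4,5): δ = 106.22°  ·
antipodal pairs: 8

count = 8; pairs: (0,2), (0,3), (0,4), (1,3), (1,4), (2,4), (2,5), (3,5)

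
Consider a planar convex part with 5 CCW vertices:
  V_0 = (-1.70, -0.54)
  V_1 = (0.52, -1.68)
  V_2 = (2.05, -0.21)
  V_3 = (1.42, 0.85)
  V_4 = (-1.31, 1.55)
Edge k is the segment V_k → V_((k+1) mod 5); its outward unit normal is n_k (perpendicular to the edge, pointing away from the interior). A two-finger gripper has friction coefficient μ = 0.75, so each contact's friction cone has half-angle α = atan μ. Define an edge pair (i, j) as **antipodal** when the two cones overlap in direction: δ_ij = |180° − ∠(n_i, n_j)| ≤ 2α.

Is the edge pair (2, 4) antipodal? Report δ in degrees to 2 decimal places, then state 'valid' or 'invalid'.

δ = 41.29°, valid

α = atan 0.75 = 36.87°;  2α = 73.74°
edge 2: e_2 = (-0.63, +1.06);  n_2 = (+0.8596, +0.5109)
edge 4: e_4 = (-0.39, -2.09);  n_4 = (-0.9830, +0.1834)
∠(n_2, n_4) = 138.71°
δ = |180° − 138.71°| = 41.29°
41.29° ≤ 2α = 73.74°  →  valid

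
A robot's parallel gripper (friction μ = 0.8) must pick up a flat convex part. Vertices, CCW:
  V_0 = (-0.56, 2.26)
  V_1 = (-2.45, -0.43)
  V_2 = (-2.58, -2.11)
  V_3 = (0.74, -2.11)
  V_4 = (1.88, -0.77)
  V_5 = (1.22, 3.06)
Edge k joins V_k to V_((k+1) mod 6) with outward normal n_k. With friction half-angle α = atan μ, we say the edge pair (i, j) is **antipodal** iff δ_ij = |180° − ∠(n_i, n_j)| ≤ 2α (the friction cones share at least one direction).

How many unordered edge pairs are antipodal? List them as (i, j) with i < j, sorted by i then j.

α = atan 0.8 = 38.66°;  2α = 77.32°
n_0 = (-0.8182, +0.5749)
n_1 = (-0.9970, +0.0772)
n_2 = (+0.0000, -1.0000)
n_3 = (+0.7617, -0.6480)
n_4 = (+0.9855, +0.1698)
n_5 = (-0.4099, +0.9121)
  (0,1): δ = 149.33°  ·
  (0,2): δ = 54.91°  ✓
  (0,3): δ = 5.30°  ✓
  (0,4): δ = 44.87°  ✓
  (0,5): δ = 149.29°  ·
  (1,2): δ = 85.58°  ·
  (1,3): δ = 35.96°  ✓
  (1,4): δ = 14.20°  ✓
  (1,5): δ = 118.63°  ·
  (2,3): δ = 130.39°  ·
  (2,4): δ = 80.22°  ·
  (2,5): δ = 24.20°  ✓
  (3,4): δ = 129.83°  ·
  (3,5): δ = 25.41°  ✓
  (4,5): δ = 75.58°  ✓
antipodal pairs: 8

count = 8; pairs: (0,2), (0,3), (0,4), (1,3), (1,4), (2,5), (3,5), (4,5)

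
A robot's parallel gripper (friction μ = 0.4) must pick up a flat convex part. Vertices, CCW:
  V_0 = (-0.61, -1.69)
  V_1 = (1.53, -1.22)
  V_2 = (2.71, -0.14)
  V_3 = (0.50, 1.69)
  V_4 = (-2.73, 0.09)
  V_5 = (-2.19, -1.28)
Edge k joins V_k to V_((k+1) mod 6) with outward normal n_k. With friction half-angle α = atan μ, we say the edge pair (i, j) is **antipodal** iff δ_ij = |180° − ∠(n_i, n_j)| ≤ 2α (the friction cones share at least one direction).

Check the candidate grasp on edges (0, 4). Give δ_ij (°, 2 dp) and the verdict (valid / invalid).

α = atan 0.4 = 21.80°;  2α = 43.60°
edge 0: e_0 = (+2.14, +0.47);  n_0 = (+0.2145, -0.9767)
edge 4: e_4 = (+0.54, -1.37);  n_4 = (-0.9303, -0.3667)
∠(n_0, n_4) = 80.87°
δ = |180° − 80.87°| = 99.13°
99.13° > 2α = 43.60°  →  invalid

δ = 99.13°, invalid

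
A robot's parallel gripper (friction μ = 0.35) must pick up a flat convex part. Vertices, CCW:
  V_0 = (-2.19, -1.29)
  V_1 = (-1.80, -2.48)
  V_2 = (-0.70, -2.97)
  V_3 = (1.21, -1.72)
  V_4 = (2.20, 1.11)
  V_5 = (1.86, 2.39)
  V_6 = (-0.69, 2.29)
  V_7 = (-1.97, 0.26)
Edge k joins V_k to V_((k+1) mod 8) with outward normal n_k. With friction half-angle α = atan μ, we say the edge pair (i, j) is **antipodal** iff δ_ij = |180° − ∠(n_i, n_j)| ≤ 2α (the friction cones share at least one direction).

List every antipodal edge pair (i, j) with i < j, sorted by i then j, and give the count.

α = atan 0.35 = 19.29°;  2α = 38.58°
n_0 = (-0.9503, -0.3114)
n_1 = (-0.4069, -0.9135)
n_2 = (+0.5476, -0.8367)
n_3 = (+0.9439, -0.3302)
n_4 = (+0.9665, +0.2567)
n_5 = (-0.0392, +0.9992)
n_6 = (-0.8459, +0.5334)
n_7 = (-0.9901, +0.1405)
  (0,1): δ = 132.16°  ·
  (0,2): δ = 74.94°  ·
  (0,3): δ = 37.43°  ✓
  (0,4): δ = 3.27°  ✓
  (0,5): δ = 74.10°  ·
  (0,6): δ = 129.62°  ·
  (0,7): δ = 153.78°  ·
  (1,2): δ = 122.79°  ·
  (1,3): δ = 85.27°  ·
  (1,4): δ = 51.11°  ·
  (1,5): δ = 26.26°  ✓
  (1,6): δ = 81.78°  ·
  (1,7): δ = 105.93°  ·
  (2,3): δ = 142.48°  ·
  (2,4): δ = 108.33°  ·
  (2,5): δ = 30.96°  ✓
  (2,6): δ = 24.56°  ✓
  (2,7): δ = 48.72°  ·
  (3,4): δ = 145.84°  ·
  (3,5): δ = 68.47°  ·
  (3,6): δ = 12.95°  ✓
  (3,7): δ = 11.20°  ✓
  (4,5): δ = 102.63°  ·
  (4,6): δ = 47.11°  ·
  (4,7): δ = 22.95°  ✓
  (5,6): δ = 124.48°  ·
  (5,7): δ = 100.32°  ·
  (6,7): δ = 155.85°  ·
antipodal pairs: 8

count = 8; pairs: (0,3), (0,4), (1,5), (2,5), (2,6), (3,6), (3,7), (4,7)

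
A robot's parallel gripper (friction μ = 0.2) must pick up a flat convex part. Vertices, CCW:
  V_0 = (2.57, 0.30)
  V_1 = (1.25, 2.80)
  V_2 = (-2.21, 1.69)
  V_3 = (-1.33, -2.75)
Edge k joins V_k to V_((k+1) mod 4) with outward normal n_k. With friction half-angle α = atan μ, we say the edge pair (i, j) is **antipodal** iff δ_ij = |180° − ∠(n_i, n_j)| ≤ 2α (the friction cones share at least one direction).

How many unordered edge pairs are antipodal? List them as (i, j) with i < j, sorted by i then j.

α = atan 0.2 = 11.31°;  2α = 22.62°
n_0 = (+0.8843, +0.4669)
n_1 = (-0.3055, +0.9522)
n_2 = (-0.9809, -0.1944)
n_3 = (+0.6160, -0.7877)
  (0,1): δ = 100.05°  ·
  (0,2): δ = 16.62°  ✓
  (0,3): δ = 100.19°  ·
  (1,2): δ = 96.58°  ·
  (1,3): δ = 20.24°  ✓
  (2,3): δ = 63.18°  ·
antipodal pairs: 2

count = 2; pairs: (0,2), (1,3)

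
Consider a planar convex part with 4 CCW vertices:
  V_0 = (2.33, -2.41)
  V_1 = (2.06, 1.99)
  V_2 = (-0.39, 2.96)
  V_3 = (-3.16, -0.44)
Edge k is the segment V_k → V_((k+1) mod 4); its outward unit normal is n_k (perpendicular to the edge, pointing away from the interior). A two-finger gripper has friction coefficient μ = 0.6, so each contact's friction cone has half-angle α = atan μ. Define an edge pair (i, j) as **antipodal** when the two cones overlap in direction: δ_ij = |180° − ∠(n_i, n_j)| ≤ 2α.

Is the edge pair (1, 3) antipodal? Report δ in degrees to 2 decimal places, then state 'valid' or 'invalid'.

α = atan 0.6 = 30.96°;  2α = 61.93°
edge 1: e_1 = (-2.45, +0.97);  n_1 = (+0.3681, +0.9298)
edge 3: e_3 = (+5.49, -1.97);  n_3 = (-0.3377, -0.9412)
∠(n_1, n_3) = 178.14°
δ = |180° − 178.14°| = 1.86°
1.86° ≤ 2α = 61.93°  →  valid

δ = 1.86°, valid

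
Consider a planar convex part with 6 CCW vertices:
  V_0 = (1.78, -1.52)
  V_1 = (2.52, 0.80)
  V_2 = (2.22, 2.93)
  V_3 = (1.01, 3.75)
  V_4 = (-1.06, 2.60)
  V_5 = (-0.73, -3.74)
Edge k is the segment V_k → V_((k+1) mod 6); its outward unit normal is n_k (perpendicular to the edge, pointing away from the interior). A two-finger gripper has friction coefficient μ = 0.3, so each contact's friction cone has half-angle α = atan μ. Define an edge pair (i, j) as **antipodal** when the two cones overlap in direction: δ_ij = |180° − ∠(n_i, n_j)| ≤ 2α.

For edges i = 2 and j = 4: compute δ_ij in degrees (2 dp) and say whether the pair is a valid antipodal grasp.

δ = 52.90°, invalid

α = atan 0.3 = 16.70°;  2α = 33.40°
edge 2: e_2 = (-1.21, +0.82);  n_2 = (+0.5610, +0.8278)
edge 4: e_4 = (+0.33, -6.34);  n_4 = (-0.9986, -0.0520)
∠(n_2, n_4) = 127.10°
δ = |180° − 127.10°| = 52.90°
52.90° > 2α = 33.40°  →  invalid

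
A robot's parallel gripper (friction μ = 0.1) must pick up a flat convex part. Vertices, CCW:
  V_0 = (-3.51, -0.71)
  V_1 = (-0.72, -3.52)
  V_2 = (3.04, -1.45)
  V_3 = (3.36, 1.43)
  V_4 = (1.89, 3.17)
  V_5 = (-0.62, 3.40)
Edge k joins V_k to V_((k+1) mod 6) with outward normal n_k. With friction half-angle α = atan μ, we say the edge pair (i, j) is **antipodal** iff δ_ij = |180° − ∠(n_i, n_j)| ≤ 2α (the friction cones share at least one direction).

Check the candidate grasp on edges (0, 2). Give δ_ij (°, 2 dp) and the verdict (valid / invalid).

α = atan 0.1 = 5.71°;  2α = 11.42°
edge 0: e_0 = (+2.79, -2.81);  n_0 = (-0.7096, -0.7046)
edge 2: e_2 = (+0.32, +2.88);  n_2 = (+0.9939, -0.1104)
∠(n_0, n_2) = 128.86°
δ = |180° − 128.86°| = 51.14°
51.14° > 2α = 11.42°  →  invalid

δ = 51.14°, invalid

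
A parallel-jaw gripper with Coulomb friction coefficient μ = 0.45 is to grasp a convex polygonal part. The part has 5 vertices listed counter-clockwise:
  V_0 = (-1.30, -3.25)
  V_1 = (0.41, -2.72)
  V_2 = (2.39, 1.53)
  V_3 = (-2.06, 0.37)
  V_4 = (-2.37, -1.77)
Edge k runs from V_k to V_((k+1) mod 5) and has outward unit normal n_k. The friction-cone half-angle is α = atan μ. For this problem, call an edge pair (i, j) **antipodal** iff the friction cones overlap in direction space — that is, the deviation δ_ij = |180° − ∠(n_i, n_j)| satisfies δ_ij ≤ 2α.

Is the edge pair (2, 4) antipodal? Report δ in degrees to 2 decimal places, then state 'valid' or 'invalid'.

α = atan 0.45 = 24.23°;  2α = 48.46°
edge 2: e_2 = (-4.45, -1.16);  n_2 = (-0.2522, +0.9677)
edge 4: e_4 = (+1.07, -1.48);  n_4 = (-0.8104, -0.5859)
∠(n_2, n_4) = 111.26°
δ = |180° − 111.26°| = 68.74°
68.74° > 2α = 48.46°  →  invalid

δ = 68.74°, invalid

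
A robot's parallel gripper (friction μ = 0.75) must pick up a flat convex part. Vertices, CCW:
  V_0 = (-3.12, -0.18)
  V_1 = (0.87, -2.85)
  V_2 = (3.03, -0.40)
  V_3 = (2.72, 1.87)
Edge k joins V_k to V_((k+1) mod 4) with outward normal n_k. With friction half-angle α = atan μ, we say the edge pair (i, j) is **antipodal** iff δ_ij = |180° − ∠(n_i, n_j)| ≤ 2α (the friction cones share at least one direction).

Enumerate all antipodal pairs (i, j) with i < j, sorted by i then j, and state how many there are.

count = 3; pairs: (0,2), (0,3), (1,3)

α = atan 0.75 = 36.87°;  2α = 73.74°
n_0 = (-0.5561, -0.8311)
n_1 = (+0.7501, -0.6613)
n_2 = (+0.9908, +0.1353)
n_3 = (-0.3312, +0.9436)
  (0,1): δ = 97.61°  ·
  (0,2): δ = 48.43°  ✓
  (0,3): δ = 53.13°  ✓
  (1,2): δ = 130.82°  ·
  (1,3): δ = 29.26°  ✓
  (2,3): δ = 78.43°  ·
antipodal pairs: 3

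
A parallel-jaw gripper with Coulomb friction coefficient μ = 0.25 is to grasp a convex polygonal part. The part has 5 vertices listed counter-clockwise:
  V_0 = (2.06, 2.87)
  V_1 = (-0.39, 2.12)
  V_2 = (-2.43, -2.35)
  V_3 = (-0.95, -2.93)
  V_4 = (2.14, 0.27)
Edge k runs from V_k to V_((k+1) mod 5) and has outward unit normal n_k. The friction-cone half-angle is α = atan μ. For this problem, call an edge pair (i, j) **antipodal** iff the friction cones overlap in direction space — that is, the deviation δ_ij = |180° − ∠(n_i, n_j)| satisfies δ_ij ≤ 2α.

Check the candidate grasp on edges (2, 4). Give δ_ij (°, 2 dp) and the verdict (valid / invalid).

α = atan 0.25 = 14.04°;  2α = 28.07°
edge 2: e_2 = (+1.48, -0.58);  n_2 = (-0.3649, -0.9311)
edge 4: e_4 = (-0.08, +2.60);  n_4 = (+0.9995, +0.0308)
∠(n_2, n_4) = 113.16°
δ = |180° − 113.16°| = 66.84°
66.84° > 2α = 28.07°  →  invalid

δ = 66.84°, invalid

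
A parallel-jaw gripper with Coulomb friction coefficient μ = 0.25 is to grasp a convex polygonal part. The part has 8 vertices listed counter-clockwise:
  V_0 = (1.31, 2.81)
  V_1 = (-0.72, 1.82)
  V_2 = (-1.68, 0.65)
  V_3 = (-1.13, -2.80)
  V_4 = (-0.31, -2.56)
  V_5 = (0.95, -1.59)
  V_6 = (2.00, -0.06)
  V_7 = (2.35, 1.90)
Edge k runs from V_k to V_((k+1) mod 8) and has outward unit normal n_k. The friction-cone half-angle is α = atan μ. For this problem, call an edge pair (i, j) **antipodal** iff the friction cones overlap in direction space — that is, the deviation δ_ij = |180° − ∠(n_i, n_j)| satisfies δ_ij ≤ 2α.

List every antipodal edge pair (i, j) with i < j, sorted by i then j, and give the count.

α = atan 0.25 = 14.04°;  2α = 28.07°
n_0 = (-0.4383, +0.8988)
n_1 = (-0.7731, +0.6343)
n_2 = (-0.9875, -0.1574)
n_3 = (+0.2809, -0.9597)
n_4 = (+0.6100, -0.7924)
n_5 = (+0.8245, -0.5658)
n_6 = (+0.9844, -0.1758)
n_7 = (+0.6585, +0.7526)
  (0,1): δ = 155.37°  ·
  (0,2): δ = 106.94°  ·
  (0,3): δ = 9.68°  ✓
  (0,4): δ = 11.59°  ✓
  (0,5): δ = 29.54°  ·
  (0,6): δ = 53.88°  ·
  (0,7): δ = 112.82°  ·
  (1,2): δ = 131.57°  ·
  (1,3): δ = 34.32°  ·
  (1,4): δ = 13.04°  ✓
  (1,5): δ = 4.91°  ✓
  (1,6): δ = 29.24°  ·
  (1,7): δ = 88.18°  ·
  (2,3): δ = 82.74°  ·
  (2,4): δ = 61.47°  ·
  (2,5): δ = 43.52°  ·
  (2,6): δ = 19.18°  ✓
  (2,7): δ = 39.76°  ·
  (3,4): δ = 158.72°  ·
  (3,5): δ = 140.77°  ·
  (3,6): δ = 116.44°  ·
  (3,7): δ = 57.50°  ·
  (4,5): δ = 162.05°  ·
  (4,6): δ = 137.72°  ·
  (4,7): δ = 78.78°  ·
  (5,6): δ = 155.66°  ·
  (5,7): δ = 96.73°  ·
  (6,7): δ = 121.06°  ·
antipodal pairs: 5

count = 5; pairs: (0,3), (0,4), (1,4), (1,5), (2,6)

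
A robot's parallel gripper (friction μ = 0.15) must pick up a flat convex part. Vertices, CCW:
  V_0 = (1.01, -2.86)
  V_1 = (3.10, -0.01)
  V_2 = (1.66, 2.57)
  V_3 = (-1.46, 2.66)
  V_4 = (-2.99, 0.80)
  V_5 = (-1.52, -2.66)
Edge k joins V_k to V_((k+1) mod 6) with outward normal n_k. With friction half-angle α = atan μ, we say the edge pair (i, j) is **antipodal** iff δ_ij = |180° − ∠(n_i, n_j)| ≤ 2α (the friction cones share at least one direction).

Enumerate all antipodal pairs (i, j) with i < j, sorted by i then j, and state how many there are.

count = 3; pairs: (0,3), (1,4), (2,5)

α = atan 0.15 = 8.53°;  2α = 17.06°
n_0 = (+0.8064, -0.5914)
n_1 = (+0.8732, +0.4874)
n_2 = (+0.0288, +0.9996)
n_3 = (-0.7723, +0.6353)
n_4 = (-0.9204, -0.3910)
n_5 = (-0.0788, -0.9969)
  (0,1): δ = 114.58°  ·
  (0,2): δ = 55.40°  ·
  (0,3): δ = 3.19°  ✓
  (0,4): δ = 59.27°  ·
  (0,5): δ = 121.73°  ·
  (1,2): δ = 120.82°  ·
  (1,3): δ = 68.61°  ·
  (1,4): δ = 6.15°  ✓
  (1,5): δ = 56.31°  ·
  (2,3): δ = 127.79°  ·
  (2,4): δ = 65.33°  ·
  (2,5): δ = 2.87°  ✓
  (3,4): δ = 117.54°  ·
  (3,5): δ = 55.08°  ·
  (4,5): δ = 117.54°  ·
antipodal pairs: 3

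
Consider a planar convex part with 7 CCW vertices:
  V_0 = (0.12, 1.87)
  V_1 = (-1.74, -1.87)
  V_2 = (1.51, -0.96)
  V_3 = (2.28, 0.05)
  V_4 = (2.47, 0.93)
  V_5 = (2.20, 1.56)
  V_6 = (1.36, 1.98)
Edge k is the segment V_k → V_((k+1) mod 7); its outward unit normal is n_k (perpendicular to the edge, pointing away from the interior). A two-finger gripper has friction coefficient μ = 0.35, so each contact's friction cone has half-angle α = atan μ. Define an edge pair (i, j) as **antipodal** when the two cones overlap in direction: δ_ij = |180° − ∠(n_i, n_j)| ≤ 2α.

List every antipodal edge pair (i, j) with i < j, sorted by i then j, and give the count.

count = 3; pairs: (0,2), (0,3), (1,6)

α = atan 0.35 = 19.29°;  2α = 38.58°
n_0 = (-0.8954, +0.4453)
n_1 = (+0.2696, -0.9630)
n_2 = (+0.7953, -0.6063)
n_3 = (+0.9775, -0.2110)
n_4 = (+0.9191, +0.3939)
n_5 = (+0.4472, +0.8944)
n_6 = (-0.0884, +0.9961)
  (0,1): δ = 47.92°  ·
  (0,2): δ = 10.88°  ✓
  (0,3): δ = 14.26°  ✓
  (0,4): δ = 49.64°  ·
  (0,5): δ = 89.88°  ·
  (0,6): δ = 121.51°  ·
  (1,2): δ = 142.96°  ·
  (1,3): δ = 117.83°  ·
  (1,4): δ = 82.44°  ·
  (1,5): δ = 42.21°  ·
  (1,6): δ = 10.57°  ✓
  (2,3): δ = 154.86°  ·
  (2,4): δ = 119.48°  ·
  (2,5): δ = 79.24°  ·
  (2,6): δ = 47.61°  ·
  (3,4): δ = 144.62°  ·
  (3,5): δ = 104.38°  ·
  (3,6): δ = 72.75°  ·
  (4,5): δ = 139.76°  ·
  (4,6): δ = 108.13°  ·
  (5,6): δ = 148.37°  ·
antipodal pairs: 3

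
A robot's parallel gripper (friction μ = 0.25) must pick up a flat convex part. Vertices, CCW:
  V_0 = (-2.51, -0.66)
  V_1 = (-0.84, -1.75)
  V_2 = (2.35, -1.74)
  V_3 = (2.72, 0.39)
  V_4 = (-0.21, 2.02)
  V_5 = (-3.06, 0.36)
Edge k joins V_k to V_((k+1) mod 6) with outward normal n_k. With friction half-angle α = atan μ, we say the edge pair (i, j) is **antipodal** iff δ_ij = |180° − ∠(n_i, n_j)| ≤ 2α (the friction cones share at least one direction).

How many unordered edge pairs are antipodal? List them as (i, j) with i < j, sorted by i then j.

count = 1; pairs: (0,3)

α = atan 0.25 = 14.04°;  2α = 28.07°
n_0 = (-0.5466, -0.8374)
n_1 = (+0.0031, -1.0000)
n_2 = (+0.9852, -0.1711)
n_3 = (+0.4861, +0.8739)
n_4 = (-0.5033, +0.8641)
n_5 = (-0.8802, -0.4746)
  (0,1): δ = 146.69°  ·
  (0,2): δ = 66.72°  ·
  (0,3): δ = 4.04°  ✓
  (0,4): δ = 63.35°  ·
  (0,5): δ = 151.47°  ·
  (1,2): δ = 100.03°  ·
  (1,3): δ = 29.27°  ·
  (1,4): δ = 30.04°  ·
  (1,5): δ = 118.15°  ·
  (2,3): δ = 109.23°  ·
  (2,4): δ = 49.93°  ·
  (2,5): δ = 38.19°  ·
  (3,4): δ = 120.69°  ·
  (3,5): δ = 32.58°  ·
  (4,5): δ = 91.88°  ·
antipodal pairs: 1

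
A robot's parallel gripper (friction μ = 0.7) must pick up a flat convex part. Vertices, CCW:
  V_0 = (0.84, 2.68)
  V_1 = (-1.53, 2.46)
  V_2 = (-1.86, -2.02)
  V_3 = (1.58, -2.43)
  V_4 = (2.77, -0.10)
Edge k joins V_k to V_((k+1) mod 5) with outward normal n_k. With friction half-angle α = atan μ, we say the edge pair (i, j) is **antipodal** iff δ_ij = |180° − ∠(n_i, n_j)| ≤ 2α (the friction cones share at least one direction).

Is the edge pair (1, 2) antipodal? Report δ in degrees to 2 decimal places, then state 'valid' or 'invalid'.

δ = 92.58°, invalid

α = atan 0.7 = 34.99°;  2α = 69.98°
edge 1: e_1 = (-0.33, -4.48);  n_1 = (-0.9973, +0.0735)
edge 2: e_2 = (+3.44, -0.41);  n_2 = (-0.1183, -0.9930)
∠(n_1, n_2) = 87.42°
δ = |180° − 87.42°| = 92.58°
92.58° > 2α = 69.98°  →  invalid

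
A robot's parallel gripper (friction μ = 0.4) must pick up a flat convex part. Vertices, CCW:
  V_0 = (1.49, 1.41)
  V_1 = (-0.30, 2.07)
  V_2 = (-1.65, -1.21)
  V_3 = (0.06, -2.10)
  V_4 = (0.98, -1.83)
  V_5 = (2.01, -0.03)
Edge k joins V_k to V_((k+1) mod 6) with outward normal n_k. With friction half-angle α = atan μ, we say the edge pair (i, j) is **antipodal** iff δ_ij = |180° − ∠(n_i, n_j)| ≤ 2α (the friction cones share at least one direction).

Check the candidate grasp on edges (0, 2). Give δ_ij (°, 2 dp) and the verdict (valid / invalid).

α = atan 0.4 = 21.80°;  2α = 43.60°
edge 0: e_0 = (-1.79, +0.66);  n_0 = (+0.3459, +0.9383)
edge 2: e_2 = (+1.71, -0.89);  n_2 = (-0.4617, -0.8870)
∠(n_0, n_2) = 172.74°
δ = |180° − 172.74°| = 7.26°
7.26° ≤ 2α = 43.60°  →  valid

δ = 7.26°, valid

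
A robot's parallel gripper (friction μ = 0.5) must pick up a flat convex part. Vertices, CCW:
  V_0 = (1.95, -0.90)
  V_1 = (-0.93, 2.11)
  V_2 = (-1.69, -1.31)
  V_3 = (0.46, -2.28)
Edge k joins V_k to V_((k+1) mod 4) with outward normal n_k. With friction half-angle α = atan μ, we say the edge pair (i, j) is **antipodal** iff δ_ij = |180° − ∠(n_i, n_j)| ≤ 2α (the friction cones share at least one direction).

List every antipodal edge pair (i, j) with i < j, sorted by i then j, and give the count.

α = atan 0.5 = 26.57°;  2α = 53.13°
n_0 = (+0.7225, +0.6913)
n_1 = (-0.9762, +0.2169)
n_2 = (-0.4112, -0.9115)
n_3 = (+0.6795, -0.7337)
  (0,1): δ = 56.26°  ·
  (0,2): δ = 21.98°  ✓
  (0,3): δ = 89.07°  ·
  (1,2): δ = 101.75°  ·
  (1,3): δ = 34.67°  ✓
  (2,3): δ = 112.91°  ·
antipodal pairs: 2

count = 2; pairs: (0,2), (1,3)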